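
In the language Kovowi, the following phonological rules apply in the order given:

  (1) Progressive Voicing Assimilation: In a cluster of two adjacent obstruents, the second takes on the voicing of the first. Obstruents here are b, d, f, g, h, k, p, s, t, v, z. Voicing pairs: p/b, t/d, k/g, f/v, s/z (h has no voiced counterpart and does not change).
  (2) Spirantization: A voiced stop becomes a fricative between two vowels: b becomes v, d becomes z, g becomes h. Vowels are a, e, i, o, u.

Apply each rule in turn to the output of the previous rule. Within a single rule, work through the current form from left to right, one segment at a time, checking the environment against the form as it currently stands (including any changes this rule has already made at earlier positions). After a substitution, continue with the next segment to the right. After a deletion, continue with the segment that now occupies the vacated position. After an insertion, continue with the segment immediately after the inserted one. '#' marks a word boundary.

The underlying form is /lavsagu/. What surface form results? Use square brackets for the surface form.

(1) Progressive Voicing Assimilation: [lavsagu] → [lavzagu]
(2) Spirantization: [lavzagu] → [lavzahu]

[lavzahu]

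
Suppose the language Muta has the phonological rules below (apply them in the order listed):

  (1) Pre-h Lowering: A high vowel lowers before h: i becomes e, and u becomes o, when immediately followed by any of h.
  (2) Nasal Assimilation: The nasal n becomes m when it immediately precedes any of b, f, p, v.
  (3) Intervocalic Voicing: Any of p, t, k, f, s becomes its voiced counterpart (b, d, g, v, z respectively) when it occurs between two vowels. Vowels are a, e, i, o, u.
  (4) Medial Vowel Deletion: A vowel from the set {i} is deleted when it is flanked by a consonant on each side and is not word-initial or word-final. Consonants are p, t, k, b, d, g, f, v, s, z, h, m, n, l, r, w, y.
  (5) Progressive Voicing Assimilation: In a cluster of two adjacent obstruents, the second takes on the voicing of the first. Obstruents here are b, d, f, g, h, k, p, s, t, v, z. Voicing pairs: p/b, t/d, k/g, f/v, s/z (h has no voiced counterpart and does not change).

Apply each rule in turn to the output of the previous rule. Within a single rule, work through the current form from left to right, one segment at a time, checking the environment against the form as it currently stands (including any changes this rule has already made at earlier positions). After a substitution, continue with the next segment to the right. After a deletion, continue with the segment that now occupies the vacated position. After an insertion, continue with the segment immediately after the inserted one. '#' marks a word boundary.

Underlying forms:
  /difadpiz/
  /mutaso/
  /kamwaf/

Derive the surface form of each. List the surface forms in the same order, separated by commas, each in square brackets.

[dvadbz], [mudazo], [kamwaf]

/difadpiz/:
  (1) Pre-h Lowering: no change — [difadpiz]
  (2) Nasal Assimilation: no change — [difadpiz]
  (3) Intervocalic Voicing: [difadpiz] → [divadpiz]
  (4) Medial Vowel Deletion: [divadpiz] → [dvadpz]
  (5) Progressive Voicing Assimilation: [dvadpz] → [dvadbz]
/mutaso/:
  (1) Pre-h Lowering: no change — [mutaso]
  (2) Nasal Assimilation: no change — [mutaso]
  (3) Intervocalic Voicing: [mutaso] → [mudazo]
  (4) Medial Vowel Deletion: no change — [mudazo]
  (5) Progressive Voicing Assimilation: no change — [mudazo]
/kamwaf/:
  (1) Pre-h Lowering: no change — [kamwaf]
  (2) Nasal Assimilation: no change — [kamwaf]
  (3) Intervocalic Voicing: no change — [kamwaf]
  (4) Medial Vowel Deletion: no change — [kamwaf]
  (5) Progressive Voicing Assimilation: no change — [kamwaf]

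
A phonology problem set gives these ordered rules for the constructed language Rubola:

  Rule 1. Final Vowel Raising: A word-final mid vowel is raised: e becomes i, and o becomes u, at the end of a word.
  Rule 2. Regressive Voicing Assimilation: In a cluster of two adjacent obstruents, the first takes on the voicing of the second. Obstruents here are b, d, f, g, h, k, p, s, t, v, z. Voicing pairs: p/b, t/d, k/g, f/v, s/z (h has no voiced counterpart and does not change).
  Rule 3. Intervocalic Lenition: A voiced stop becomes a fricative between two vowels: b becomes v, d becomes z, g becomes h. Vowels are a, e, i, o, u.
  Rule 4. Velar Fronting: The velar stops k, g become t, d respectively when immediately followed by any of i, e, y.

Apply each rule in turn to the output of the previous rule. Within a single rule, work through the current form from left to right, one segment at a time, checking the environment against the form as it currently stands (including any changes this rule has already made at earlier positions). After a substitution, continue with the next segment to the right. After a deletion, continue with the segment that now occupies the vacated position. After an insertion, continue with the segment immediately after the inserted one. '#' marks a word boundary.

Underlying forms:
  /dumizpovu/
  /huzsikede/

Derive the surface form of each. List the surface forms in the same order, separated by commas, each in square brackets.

/dumizpovu/:
  Rule 1 Final Vowel Raising: no change — [dumizpovu]
  Rule 2 Regressive Voicing Assimilation: [dumizpovu] → [dumispovu]
  Rule 3 Intervocalic Lenition: no change — [dumispovu]
  Rule 4 Velar Fronting: no change — [dumispovu]
/huzsikede/:
  Rule 1 Final Vowel Raising: [huzsikede] → [huzsikedi]
  Rule 2 Regressive Voicing Assimilation: [huzsikedi] → [hussikedi]
  Rule 3 Intervocalic Lenition: [hussikedi] → [hussikezi]
  Rule 4 Velar Fronting: [hussikezi] → [hussitezi]

[dumispovu], [hussitezi]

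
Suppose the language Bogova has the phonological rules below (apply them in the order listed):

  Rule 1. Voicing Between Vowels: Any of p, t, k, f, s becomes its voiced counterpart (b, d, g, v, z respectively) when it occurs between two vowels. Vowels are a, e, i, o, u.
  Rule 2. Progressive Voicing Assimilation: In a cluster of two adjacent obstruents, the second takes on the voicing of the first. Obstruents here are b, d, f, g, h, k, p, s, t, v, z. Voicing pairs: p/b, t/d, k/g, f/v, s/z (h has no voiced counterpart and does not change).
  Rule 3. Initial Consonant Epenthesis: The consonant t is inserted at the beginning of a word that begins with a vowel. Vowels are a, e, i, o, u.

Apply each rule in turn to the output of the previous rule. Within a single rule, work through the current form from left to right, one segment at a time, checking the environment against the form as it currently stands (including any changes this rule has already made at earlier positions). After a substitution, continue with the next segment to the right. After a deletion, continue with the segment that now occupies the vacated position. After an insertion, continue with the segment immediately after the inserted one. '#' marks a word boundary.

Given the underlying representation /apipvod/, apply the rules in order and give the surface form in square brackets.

Rule 1 Voicing Between Vowels: [apipvod] → [abipvod]
Rule 2 Progressive Voicing Assimilation: [abipvod] → [abipfod]
Rule 3 Initial Consonant Epenthesis: [abipfod] → [tabipfod]

[tabipfod]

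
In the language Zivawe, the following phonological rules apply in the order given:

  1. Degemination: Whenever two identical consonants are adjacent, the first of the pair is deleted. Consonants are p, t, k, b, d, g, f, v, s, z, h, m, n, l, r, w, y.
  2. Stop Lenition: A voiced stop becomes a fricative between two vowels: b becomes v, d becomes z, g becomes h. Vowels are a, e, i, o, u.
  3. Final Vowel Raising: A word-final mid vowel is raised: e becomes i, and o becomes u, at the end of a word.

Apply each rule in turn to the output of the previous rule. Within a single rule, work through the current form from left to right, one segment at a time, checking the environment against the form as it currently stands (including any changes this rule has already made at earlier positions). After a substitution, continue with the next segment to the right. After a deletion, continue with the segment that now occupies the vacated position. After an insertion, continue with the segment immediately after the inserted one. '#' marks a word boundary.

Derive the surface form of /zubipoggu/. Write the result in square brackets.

1 Degemination: [zubipoggu] → [zubipogu]
2 Stop Lenition: [zubipogu] → [zuvipohu]
3 Final Vowel Raising: no change — [zuvipohu]

[zuvipohu]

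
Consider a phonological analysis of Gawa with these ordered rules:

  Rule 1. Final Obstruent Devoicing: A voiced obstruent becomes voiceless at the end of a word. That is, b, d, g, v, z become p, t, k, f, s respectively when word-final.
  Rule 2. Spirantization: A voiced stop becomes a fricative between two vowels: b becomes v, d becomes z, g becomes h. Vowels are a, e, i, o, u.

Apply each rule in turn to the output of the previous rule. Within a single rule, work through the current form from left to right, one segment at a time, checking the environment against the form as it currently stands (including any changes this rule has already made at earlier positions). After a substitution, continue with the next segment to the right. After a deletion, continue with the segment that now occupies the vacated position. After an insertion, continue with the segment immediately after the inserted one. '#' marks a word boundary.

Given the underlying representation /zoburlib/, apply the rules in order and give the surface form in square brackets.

[zovurlip]

Rule 1 Final Obstruent Devoicing: [zoburlib] → [zoburlip]
Rule 2 Spirantization: [zoburlip] → [zovurlip]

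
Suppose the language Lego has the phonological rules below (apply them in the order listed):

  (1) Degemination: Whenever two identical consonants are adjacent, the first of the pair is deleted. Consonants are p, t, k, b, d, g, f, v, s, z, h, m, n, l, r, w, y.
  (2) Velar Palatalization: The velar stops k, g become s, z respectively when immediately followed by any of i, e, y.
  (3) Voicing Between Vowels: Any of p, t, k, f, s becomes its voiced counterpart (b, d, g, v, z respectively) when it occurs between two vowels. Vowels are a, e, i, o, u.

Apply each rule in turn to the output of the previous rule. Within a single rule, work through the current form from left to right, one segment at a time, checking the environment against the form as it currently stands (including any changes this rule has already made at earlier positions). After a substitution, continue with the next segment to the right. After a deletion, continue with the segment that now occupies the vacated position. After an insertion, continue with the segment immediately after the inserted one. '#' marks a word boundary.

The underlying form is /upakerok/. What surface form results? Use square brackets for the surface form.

[ubazerok]

(1) Degemination: no change — [upakerok]
(2) Velar Palatalization: [upakerok] → [upaserok]
(3) Voicing Between Vowels: [upaserok] → [ubazerok]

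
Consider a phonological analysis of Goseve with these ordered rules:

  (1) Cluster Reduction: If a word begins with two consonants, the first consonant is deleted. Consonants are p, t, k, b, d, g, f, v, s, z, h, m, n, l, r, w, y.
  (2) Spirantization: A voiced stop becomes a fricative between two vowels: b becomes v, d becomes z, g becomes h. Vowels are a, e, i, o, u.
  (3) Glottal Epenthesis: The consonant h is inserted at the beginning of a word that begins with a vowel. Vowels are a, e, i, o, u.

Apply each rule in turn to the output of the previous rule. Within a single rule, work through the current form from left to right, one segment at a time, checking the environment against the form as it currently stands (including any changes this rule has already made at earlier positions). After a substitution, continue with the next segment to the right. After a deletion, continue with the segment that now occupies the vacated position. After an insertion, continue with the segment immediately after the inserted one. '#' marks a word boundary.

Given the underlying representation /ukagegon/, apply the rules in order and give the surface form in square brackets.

(1) Cluster Reduction: no change — [ukagegon]
(2) Spirantization: [ukagegon] → [ukahehon]
(3) Glottal Epenthesis: [ukahehon] → [hukahehon]

[hukahehon]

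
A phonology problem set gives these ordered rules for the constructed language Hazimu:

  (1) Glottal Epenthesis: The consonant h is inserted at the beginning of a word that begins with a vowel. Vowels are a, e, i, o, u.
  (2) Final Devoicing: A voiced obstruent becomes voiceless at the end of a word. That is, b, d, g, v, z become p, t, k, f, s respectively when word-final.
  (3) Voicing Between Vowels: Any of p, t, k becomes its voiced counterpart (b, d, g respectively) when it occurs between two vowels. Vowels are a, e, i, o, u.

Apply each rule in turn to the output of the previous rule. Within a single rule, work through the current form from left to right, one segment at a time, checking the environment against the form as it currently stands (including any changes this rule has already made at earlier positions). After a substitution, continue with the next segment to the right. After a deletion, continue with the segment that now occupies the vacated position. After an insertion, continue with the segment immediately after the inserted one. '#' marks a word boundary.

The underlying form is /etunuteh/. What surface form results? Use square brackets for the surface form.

[hedunudeh]

(1) Glottal Epenthesis: [etunuteh] → [hetunuteh]
(2) Final Devoicing: no change — [hetunuteh]
(3) Voicing Between Vowels: [hetunuteh] → [hedunudeh]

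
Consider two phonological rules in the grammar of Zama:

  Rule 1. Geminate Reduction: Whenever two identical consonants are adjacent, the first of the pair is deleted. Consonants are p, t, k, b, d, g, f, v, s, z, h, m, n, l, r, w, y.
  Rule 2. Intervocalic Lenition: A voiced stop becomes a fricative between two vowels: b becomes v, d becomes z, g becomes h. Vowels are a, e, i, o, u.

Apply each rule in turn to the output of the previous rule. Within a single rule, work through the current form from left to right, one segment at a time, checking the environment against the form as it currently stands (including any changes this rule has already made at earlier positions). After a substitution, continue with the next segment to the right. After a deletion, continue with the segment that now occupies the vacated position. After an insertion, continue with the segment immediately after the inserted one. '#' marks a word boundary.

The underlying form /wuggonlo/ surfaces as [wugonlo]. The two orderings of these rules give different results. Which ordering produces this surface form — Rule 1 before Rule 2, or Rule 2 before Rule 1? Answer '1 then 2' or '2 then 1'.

Order 1 then 2:
  1 Geminate Reduction: [wuggonlo] → [wugonlo]
  2 Intervocalic Lenition: [wugonlo] → [wuhonlo]
  result: [wuhonlo]
Order 2 then 1:
  2 Intervocalic Lenition: no change — [wuggonlo]
  1 Geminate Reduction: [wuggonlo] → [wugonlo]
  result: [wugonlo]

2 then 1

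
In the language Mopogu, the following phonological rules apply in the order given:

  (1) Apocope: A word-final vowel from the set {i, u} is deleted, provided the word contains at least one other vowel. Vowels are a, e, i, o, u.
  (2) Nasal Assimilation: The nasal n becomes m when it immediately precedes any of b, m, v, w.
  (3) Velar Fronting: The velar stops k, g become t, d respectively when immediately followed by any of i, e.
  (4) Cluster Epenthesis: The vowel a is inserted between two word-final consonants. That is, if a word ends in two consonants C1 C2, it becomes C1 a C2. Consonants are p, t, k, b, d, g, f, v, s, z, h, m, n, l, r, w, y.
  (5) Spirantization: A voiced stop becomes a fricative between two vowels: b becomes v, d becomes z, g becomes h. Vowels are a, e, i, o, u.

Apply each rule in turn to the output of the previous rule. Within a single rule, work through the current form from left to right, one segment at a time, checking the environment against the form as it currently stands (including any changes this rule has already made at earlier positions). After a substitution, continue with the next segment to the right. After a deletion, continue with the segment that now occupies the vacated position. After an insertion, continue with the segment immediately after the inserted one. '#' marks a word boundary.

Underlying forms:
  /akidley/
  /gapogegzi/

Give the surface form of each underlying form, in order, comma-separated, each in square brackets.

/akidley/:
  (1) Apocope: no change — [akidley]
  (2) Nasal Assimilation: no change — [akidley]
  (3) Velar Fronting: [akidley] → [atidley]
  (4) Cluster Epenthesis: no change — [atidley]
  (5) Spirantization: no change — [atidley]
/gapogegzi/:
  (1) Apocope: [gapogegzi] → [gapogegz]
  (2) Nasal Assimilation: no change — [gapogegz]
  (3) Velar Fronting: [gapogegz] → [gapodegz]
  (4) Cluster Epenthesis: [gapodegz] → [gapodegaz]
  (5) Spirantization: [gapodegaz] → [gapozehaz]

[atidley], [gapozehaz]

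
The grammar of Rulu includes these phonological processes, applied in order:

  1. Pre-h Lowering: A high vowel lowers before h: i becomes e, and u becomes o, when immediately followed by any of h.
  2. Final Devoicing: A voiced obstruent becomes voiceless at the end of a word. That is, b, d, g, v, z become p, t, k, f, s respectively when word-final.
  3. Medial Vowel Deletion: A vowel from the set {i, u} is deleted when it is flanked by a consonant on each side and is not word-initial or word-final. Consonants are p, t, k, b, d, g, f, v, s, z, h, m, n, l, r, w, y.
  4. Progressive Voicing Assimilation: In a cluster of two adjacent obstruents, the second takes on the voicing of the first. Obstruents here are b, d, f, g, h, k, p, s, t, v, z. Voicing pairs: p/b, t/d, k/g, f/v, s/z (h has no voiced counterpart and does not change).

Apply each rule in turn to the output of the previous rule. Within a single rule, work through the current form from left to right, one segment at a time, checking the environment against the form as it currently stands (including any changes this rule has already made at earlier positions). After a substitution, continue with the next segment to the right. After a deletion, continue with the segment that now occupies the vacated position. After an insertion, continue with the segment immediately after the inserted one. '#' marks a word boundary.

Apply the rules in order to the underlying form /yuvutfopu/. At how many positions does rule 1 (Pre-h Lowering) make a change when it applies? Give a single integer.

1 Pre-h Lowering: no change — [yuvutfopu]
2 Final Devoicing: no change — [yuvutfopu]
3 Medial Vowel Deletion: [yuvutfopu] → [yvtfopu]
4 Progressive Voicing Assimilation: [yvtfopu] → [yvdvopu]
Rule 1 changed 0 position(s).

0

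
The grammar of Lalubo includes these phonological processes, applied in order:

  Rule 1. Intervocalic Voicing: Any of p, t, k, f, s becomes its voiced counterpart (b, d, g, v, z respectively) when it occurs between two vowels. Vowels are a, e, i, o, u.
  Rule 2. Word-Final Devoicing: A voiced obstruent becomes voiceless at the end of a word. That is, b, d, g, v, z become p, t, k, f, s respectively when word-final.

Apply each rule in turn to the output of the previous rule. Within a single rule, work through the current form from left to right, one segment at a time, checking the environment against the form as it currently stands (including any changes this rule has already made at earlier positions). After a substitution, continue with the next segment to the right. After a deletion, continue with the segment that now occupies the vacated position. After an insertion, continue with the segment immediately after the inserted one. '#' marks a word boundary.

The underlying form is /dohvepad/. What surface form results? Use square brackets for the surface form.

Rule 1 Intervocalic Voicing: [dohvepad] → [dohvebad]
Rule 2 Word-Final Devoicing: [dohvebad] → [dohvebat]

[dohvebat]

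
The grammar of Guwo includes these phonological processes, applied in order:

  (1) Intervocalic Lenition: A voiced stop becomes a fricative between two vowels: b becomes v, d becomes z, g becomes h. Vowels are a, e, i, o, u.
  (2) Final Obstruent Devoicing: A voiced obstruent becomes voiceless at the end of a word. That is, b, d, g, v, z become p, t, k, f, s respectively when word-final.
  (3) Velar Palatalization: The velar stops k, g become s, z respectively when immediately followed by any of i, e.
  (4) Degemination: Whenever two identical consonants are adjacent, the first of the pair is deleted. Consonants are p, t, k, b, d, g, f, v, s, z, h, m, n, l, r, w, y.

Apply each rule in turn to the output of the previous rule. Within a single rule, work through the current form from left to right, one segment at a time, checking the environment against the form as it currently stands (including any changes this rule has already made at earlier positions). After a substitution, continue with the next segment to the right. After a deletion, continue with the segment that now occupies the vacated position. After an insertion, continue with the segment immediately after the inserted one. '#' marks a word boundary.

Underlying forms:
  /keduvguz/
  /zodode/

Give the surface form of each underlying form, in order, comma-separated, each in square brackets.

/keduvguz/:
  (1) Intervocalic Lenition: [keduvguz] → [kezuvguz]
  (2) Final Obstruent Devoicing: [kezuvguz] → [kezuvgus]
  (3) Velar Palatalization: [kezuvgus] → [sezuvgus]
  (4) Degemination: no change — [sezuvgus]
/zodode/:
  (1) Intervocalic Lenition: [zodode] → [zozoze]
  (2) Final Obstruent Devoicing: no change — [zozoze]
  (3) Velar Palatalization: no change — [zozoze]
  (4) Degemination: no change — [zozoze]

[sezuvgus], [zozoze]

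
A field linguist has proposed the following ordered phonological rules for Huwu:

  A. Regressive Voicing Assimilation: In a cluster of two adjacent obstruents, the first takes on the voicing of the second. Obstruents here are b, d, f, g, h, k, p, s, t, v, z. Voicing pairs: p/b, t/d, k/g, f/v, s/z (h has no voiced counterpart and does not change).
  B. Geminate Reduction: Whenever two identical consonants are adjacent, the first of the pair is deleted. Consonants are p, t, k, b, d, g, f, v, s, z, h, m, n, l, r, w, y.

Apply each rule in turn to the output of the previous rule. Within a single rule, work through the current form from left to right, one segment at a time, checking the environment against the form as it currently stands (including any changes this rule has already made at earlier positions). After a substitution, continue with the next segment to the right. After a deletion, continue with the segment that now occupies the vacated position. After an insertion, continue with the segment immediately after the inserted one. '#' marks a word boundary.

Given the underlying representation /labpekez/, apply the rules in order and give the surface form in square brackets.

[lapekez]

A Regressive Voicing Assimilation: [labpekez] → [lappekez]
B Geminate Reduction: [lappekez] → [lapekez]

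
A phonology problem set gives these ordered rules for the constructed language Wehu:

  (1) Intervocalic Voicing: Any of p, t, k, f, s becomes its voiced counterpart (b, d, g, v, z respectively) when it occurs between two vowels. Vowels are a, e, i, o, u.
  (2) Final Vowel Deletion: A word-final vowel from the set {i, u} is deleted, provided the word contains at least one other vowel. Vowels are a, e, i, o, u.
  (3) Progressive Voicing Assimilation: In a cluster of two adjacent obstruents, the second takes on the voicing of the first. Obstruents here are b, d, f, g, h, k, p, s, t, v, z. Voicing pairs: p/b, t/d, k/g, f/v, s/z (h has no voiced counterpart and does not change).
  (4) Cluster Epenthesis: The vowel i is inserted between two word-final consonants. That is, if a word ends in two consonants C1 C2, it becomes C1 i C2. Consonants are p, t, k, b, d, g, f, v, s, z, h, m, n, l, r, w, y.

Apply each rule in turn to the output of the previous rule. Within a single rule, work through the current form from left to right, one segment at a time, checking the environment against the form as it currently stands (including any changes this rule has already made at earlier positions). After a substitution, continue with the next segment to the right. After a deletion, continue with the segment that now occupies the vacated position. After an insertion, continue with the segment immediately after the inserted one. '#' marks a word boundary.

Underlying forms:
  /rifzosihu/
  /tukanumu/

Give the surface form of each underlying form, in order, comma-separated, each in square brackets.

[rifsozih], [tuganum]

/rifzosihu/:
  (1) Intervocalic Voicing: [rifzosihu] → [rifzozihu]
  (2) Final Vowel Deletion: [rifzozihu] → [rifzozih]
  (3) Progressive Voicing Assimilation: [rifzozih] → [rifsozih]
  (4) Cluster Epenthesis: no change — [rifsozih]
/tukanumu/:
  (1) Intervocalic Voicing: [tukanumu] → [tuganumu]
  (2) Final Vowel Deletion: [tuganumu] → [tuganum]
  (3) Progressive Voicing Assimilation: no change — [tuganum]
  (4) Cluster Epenthesis: no change — [tuganum]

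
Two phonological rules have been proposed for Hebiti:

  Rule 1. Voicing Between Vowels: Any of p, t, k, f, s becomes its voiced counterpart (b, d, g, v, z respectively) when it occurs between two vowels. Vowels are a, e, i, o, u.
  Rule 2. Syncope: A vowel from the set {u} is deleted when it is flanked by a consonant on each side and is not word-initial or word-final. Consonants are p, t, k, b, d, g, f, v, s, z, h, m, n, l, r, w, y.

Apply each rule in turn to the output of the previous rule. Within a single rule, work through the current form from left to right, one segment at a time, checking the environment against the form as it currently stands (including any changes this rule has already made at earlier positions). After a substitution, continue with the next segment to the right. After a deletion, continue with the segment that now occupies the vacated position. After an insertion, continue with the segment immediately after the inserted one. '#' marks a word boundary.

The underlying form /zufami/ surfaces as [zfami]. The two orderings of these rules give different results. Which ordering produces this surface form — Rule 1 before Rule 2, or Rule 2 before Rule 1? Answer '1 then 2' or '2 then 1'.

2 then 1

Order 1 then 2:
  1 Voicing Between Vowels: [zufami] → [zuvami]
  2 Syncope: [zuvami] → [zvami]
  result: [zvami]
Order 2 then 1:
  2 Syncope: [zufami] → [zfami]
  1 Voicing Between Vowels: no change — [zfami]
  result: [zfami]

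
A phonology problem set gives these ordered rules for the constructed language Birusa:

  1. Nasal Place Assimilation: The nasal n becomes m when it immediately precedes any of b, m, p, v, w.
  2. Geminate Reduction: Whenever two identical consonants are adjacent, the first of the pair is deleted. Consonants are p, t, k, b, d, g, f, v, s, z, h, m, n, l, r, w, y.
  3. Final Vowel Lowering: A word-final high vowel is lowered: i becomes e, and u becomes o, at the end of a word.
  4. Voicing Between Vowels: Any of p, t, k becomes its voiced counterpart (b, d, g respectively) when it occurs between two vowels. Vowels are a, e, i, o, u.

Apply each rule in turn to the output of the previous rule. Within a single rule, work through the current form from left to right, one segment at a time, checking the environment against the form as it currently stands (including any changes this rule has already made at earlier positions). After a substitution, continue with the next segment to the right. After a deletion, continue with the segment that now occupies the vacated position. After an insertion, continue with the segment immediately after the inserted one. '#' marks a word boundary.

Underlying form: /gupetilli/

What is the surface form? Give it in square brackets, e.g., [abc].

[gubedile]

1 Nasal Place Assimilation: no change — [gupetilli]
2 Geminate Reduction: [gupetilli] → [gupetili]
3 Final Vowel Lowering: [gupetili] → [gupetile]
4 Voicing Between Vowels: [gupetile] → [gubedile]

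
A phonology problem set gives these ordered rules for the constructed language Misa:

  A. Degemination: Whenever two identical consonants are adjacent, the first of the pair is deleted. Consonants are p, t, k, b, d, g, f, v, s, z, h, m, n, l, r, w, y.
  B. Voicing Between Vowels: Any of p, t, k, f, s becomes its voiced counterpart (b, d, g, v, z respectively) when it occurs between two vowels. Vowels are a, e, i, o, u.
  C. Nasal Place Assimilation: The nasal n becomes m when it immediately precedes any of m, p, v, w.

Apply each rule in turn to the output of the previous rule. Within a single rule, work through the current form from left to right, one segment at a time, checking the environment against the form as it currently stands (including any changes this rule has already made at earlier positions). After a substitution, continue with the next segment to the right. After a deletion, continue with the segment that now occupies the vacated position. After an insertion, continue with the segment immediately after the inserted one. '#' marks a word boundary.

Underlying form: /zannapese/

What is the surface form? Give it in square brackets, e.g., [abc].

A Degemination: [zannapese] → [zanapese]
B Voicing Between Vowels: [zanapese] → [zanabeze]
C Nasal Place Assimilation: no change — [zanabeze]

[zanabeze]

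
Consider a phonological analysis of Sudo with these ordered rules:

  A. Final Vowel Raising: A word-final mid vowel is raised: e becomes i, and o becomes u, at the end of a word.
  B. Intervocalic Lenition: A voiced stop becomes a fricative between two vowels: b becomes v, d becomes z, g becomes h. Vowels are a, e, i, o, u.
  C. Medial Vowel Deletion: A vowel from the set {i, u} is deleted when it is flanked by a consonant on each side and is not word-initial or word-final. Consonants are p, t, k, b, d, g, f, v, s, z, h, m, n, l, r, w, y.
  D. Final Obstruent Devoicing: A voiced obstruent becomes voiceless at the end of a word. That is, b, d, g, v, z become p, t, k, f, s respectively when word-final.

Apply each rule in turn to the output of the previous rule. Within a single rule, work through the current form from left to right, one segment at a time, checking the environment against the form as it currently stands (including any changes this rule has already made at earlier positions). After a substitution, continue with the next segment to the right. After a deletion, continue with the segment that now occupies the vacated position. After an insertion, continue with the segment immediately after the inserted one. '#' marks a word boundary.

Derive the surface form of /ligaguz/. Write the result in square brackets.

[lhahs]

A Final Vowel Raising: no change — [ligaguz]
B Intervocalic Lenition: [ligaguz] → [lihahuz]
C Medial Vowel Deletion: [lihahuz] → [lhahz]
D Final Obstruent Devoicing: [lhahz] → [lhahs]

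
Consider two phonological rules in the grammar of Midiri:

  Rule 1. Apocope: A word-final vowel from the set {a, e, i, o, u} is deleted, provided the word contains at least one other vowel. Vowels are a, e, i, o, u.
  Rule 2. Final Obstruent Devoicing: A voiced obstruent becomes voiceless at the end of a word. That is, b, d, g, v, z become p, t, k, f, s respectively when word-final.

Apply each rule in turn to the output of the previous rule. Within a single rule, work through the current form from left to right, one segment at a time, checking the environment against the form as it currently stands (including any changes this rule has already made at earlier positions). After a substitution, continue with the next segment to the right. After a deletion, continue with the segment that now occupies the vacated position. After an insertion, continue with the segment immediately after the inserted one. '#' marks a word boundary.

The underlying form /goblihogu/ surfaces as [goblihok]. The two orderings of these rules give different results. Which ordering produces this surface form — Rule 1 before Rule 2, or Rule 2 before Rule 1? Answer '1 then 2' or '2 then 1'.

1 then 2

Order 1 then 2:
  1 Apocope: [goblihogu] → [goblihog]
  2 Final Obstruent Devoicing: [goblihog] → [goblihok]
  result: [goblihok]
Order 2 then 1:
  2 Final Obstruent Devoicing: no change — [goblihogu]
  1 Apocope: [goblihogu] → [goblihog]
  result: [goblihog]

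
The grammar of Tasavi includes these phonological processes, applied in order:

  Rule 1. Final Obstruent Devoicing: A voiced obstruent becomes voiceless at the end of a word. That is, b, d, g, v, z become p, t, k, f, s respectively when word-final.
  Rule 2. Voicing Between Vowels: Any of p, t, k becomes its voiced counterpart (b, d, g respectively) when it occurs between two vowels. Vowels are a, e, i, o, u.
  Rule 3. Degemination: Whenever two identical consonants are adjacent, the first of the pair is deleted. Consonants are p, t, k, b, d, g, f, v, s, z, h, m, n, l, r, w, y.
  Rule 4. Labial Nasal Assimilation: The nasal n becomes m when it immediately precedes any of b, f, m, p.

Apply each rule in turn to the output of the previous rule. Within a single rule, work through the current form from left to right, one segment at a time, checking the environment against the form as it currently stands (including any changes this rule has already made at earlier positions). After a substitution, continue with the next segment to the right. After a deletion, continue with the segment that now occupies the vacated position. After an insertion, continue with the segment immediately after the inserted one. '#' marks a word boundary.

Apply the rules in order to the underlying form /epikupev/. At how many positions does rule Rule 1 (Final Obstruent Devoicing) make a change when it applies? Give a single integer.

Rule 1 Final Obstruent Devoicing: [epikupev] → [epikupef]
Rule 2 Voicing Between Vowels: [epikupef] → [ebigubef]
Rule 3 Degemination: no change — [ebigubef]
Rule 4 Labial Nasal Assimilation: no change — [ebigubef]
Rule Rule 1 changed 1 position(s).

1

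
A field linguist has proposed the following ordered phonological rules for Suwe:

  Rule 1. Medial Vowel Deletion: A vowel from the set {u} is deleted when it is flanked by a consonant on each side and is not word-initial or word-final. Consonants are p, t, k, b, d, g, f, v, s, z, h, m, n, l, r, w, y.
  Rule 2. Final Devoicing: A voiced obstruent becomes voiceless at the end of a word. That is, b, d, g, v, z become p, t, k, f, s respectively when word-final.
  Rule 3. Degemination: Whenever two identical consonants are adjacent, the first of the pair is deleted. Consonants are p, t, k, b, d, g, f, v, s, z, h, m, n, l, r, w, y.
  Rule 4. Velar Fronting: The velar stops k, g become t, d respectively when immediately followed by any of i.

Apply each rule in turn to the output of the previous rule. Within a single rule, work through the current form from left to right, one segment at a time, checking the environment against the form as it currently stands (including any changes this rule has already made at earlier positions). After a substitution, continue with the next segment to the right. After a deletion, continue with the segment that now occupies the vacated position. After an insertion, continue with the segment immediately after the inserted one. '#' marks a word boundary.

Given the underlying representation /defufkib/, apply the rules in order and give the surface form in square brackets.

Rule 1 Medial Vowel Deletion: [defufkib] → [deffkib]
Rule 2 Final Devoicing: [deffkib] → [deffkip]
Rule 3 Degemination: [deffkip] → [defkip]
Rule 4 Velar Fronting: [defkip] → [deftip]

[deftip]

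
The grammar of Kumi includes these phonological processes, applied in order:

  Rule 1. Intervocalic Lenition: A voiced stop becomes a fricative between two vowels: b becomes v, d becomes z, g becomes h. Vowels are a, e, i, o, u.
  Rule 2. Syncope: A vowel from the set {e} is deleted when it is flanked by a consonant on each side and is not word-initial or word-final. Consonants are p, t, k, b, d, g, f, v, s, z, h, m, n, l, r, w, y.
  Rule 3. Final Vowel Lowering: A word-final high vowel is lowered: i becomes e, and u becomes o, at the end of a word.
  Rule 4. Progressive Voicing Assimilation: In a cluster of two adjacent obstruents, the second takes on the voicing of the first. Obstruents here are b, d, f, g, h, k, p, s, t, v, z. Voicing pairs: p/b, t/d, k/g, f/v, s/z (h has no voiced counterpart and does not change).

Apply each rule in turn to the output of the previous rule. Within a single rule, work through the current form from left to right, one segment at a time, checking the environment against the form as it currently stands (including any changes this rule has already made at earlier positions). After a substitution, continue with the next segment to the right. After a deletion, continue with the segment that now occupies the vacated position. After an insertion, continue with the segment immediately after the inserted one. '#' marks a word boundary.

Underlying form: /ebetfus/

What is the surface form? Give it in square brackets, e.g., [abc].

Rule 1 Intervocalic Lenition: [ebetfus] → [evetfus]
Rule 2 Syncope: [evetfus] → [evtfus]
Rule 3 Final Vowel Lowering: no change — [evtfus]
Rule 4 Progressive Voicing Assimilation: [evtfus] → [evdvus]

[evdvus]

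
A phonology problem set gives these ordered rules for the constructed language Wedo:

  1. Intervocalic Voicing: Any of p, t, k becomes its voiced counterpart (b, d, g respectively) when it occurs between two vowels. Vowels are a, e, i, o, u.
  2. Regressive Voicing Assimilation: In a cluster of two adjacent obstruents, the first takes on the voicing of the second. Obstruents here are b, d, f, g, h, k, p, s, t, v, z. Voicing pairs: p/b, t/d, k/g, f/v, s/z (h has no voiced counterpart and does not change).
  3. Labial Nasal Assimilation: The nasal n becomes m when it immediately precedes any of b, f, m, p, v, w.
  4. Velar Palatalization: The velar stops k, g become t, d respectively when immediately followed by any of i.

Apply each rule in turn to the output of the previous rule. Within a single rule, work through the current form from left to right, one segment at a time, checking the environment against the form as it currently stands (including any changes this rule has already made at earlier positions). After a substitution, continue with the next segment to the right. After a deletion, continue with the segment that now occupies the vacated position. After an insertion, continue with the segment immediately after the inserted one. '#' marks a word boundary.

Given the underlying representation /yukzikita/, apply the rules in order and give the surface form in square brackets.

1 Intervocalic Voicing: [yukzikita] → [yukzigida]
2 Regressive Voicing Assimilation: [yukzigida] → [yugzigida]
3 Labial Nasal Assimilation: no change — [yugzigida]
4 Velar Palatalization: [yugzigida] → [yugzidida]

[yugzidida]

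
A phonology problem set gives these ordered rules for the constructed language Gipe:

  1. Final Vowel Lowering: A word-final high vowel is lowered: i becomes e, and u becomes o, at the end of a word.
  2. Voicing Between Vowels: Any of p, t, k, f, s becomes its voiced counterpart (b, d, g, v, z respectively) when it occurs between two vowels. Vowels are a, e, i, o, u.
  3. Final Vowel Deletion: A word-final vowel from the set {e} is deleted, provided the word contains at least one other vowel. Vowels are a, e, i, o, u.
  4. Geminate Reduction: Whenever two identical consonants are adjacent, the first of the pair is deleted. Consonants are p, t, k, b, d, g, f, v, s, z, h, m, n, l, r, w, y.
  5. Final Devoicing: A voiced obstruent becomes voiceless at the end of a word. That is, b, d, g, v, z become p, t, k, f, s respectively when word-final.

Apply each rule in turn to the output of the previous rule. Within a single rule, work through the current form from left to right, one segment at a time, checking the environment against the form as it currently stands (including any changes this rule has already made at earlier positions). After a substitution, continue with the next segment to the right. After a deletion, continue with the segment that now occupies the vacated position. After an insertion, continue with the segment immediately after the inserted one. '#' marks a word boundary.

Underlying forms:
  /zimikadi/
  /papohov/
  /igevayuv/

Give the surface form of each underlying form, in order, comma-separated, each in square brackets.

/zimikadi/:
  1 Final Vowel Lowering: [zimikadi] → [zimikade]
  2 Voicing Between Vowels: [zimikade] → [zimigade]
  3 Final Vowel Deletion: [zimigade] → [zimigad]
  4 Geminate Reduction: no change — [zimigad]
  5 Final Devoicing: [zimigad] → [zimigat]
/papohov/:
  1 Final Vowel Lowering: no change — [papohov]
  2 Voicing Between Vowels: [papohov] → [pabohov]
  3 Final Vowel Deletion: no change — [pabohov]
  4 Geminate Reduction: no change — [pabohov]
  5 Final Devoicing: [pabohov] → [pabohof]
/igevayuv/:
  1 Final Vowel Lowering: no change — [igevayuv]
  2 Voicing Between Vowels: no change — [igevayuv]
  3 Final Vowel Deletion: no change — [igevayuv]
  4 Geminate Reduction: no change — [igevayuv]
  5 Final Devoicing: [igevayuv] → [igevayuf]

[zimigat], [pabohof], [igevayuf]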